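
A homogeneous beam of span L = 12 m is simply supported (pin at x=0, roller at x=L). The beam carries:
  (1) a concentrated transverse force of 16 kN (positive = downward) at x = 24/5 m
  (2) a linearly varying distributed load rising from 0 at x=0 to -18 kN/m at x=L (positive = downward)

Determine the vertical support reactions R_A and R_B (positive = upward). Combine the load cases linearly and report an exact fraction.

R_A = -132/5 kN, R_B = -328/5 kN

Load 1 — point force P=16 kN at a=24/5 m (b=L-a=36/5):
  R_A = Pb/L = 16·(36/5)/12 = 48/5 kN
  R_B = Pa/L = 16·(24/5)/12 = 32/5 kN
Load 2 — triangular load w₀=-18 kN/m (0→w₀ over full span):
  R_A = w₀L/6 = (-18)·12/6 = -36 kN
  R_B = w₀L/3 = (-18)·12/3 = -72 kN
Superposition: R_A = -132/5 kN, R_B = -328/5 kN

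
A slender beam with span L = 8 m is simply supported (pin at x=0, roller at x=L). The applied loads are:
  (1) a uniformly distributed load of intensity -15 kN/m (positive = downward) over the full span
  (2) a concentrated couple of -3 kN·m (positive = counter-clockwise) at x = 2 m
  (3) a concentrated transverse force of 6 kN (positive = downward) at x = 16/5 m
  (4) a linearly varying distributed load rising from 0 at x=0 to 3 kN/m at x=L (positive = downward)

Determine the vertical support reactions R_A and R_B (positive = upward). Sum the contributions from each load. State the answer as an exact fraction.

R_A = -2111/40 kN, R_B = -1969/40 kN

Load 1 — uniform load w=-15 kN/m over full span:
  R_A = wL/2 = (-15)·8/2 = -60 kN
  R_B = wL/2 = (-15)·8/2 = -60 kN
Load 2 — applied couple M₀=-3 kN·m at a=2 m (b=L-a=6):
  R_A = M₀/L = (-3)/8 = -3/8 kN
  R_B = -M₀/L = -(-3)/8 = 3/8 kN
Load 3 — point force P=6 kN at a=16/5 m (b=L-a=24/5):
  R_A = Pb/L = 6·(24/5)/8 = 18/5 kN
  R_B = Pa/L = 6·(16/5)/8 = 12/5 kN
Load 4 — triangular load w₀=3 kN/m (0→w₀ over full span):
  R_A = w₀L/6 = 3·8/6 = 4 kN
  R_B = w₀L/3 = 3·8/3 = 8 kN
Superposition: R_A = -2111/40 kN, R_B = -1969/40 kN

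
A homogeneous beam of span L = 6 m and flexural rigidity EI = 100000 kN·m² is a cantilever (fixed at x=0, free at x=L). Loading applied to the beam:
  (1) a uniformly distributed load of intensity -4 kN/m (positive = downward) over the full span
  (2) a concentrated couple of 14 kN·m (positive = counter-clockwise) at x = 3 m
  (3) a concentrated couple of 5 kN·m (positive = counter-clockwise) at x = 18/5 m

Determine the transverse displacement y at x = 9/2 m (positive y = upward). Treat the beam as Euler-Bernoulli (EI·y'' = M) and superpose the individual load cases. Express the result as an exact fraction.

y(9/2) = 97191/16000000 m

Load 1 — uniform load w=-4 kN/m over full span:
  y_1 = -wx²(x²-4Lx+6L²)/(24EI) = -(-4)·(9/2)²·((9/2)²-4·6·(9/2)+6·6²)/(24·100000) = 13851/3200000 m
Load 2 — applied couple M₀=14 kN·m at a=3 m (b=L-a=3):
  y_2 = M₀a(2x-a)/(2EI)  [x>a] = 14·3·(2·(9/2)-3)/(2·100000) = 63/50000 m
Load 3 — applied couple M₀=5 kN·m at a=18/5 m (b=L-a=12/5):
  y_3 = M₀a(2x-a)/(2EI)  [x>a] = 5·(18/5)·(2·(9/2)-(18/5))/(2·100000) = 243/500000 m
Superposition: y = Σ y_i = 97191/16000000 m ≈ 0.006074 m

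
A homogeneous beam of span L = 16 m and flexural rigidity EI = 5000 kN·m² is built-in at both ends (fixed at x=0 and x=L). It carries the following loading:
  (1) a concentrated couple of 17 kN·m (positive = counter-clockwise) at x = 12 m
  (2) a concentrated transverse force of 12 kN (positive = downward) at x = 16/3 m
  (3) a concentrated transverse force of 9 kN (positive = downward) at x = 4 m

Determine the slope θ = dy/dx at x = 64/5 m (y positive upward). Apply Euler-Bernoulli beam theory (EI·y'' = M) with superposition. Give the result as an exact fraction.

θ(64/5) = 1696/140625 rad

Load 1 — applied couple M₀=17 kN·m at a=12 m (b=L-a=4):
  θ_1 = (R_Ax²/2 - M_Ax - M₀(x-a))/EI  [x>a] with R_A=153/128, M_A=85/16 = ((153/128)·(64/5)²/2 - (85/16)·(64/5) - 17·((64/5)-12))/5000 = 51/15625 rad
Load 2 — point force P=12 kN at a=16/3 m (b=L-a=32/3):
  θ_2 = Pa²(L-x)(2bL-(3b+a)(L-x))/(2L³EI)  [x>a] = 12·(16/3)²·(16-(64/5))·(2·(32/3)·16-(3·(32/3)+(16/3))·(16-(64/5)))/(2·16³·5000) = 832/140625 rad
Load 3 — point force P=9 kN at a=4 m (b=L-a=12):
  θ_3 = Pa²(L-x)(2bL-(3b+a)(L-x))/(2L³EI)  [x>a] = 9·4²·(16-(64/5))·(2·12·16-(3·12+4)·(16-(64/5)))/(2·16³·5000) = 9/3125 rad
Superposition: θ = Σ θ_i = 1696/140625 rad ≈ 0.012060 rad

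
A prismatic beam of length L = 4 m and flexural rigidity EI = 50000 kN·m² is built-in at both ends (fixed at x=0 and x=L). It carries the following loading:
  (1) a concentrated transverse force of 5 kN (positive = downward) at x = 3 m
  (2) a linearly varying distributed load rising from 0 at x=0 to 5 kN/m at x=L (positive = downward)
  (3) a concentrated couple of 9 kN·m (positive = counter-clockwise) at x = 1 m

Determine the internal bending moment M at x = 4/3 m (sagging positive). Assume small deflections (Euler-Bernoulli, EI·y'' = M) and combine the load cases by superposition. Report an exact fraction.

Load 1 — point force P=5 kN at a=3 m (b=L-a=1):
  M_1 = Pb²(3a+b)x/L³ - Pab²/L²  [x≤a] = 5·1²·(3·3+1)·(4/3)/4³ - 5·3·1²/4² = 5/48 kN·m
Load 2 — triangular load w₀=5 kN/m (0→w₀ over full span):
  M_2 = 3w₀Lx/20 - w₀L²/30 - w₀x³/(6L) = 3·5·4·(4/3)/20 - 5·4²/30 - 5·(4/3)³/(6·4) = 68/81 kN·m
Load 3 — applied couple M₀=9 kN·m at a=1 m (b=L-a=3):
  M_3 = R_Ax - M_A - M₀  [x>a] with R_A=81/32, M_A=-27/16 = (81/32)·(4/3) - (-27/16) - 9 = -63/16 kN·m
Superposition: M = Σ M_i = -485/162 kN·m ≈ -2.993827 kN·m

M(4/3) = -485/162 kN·m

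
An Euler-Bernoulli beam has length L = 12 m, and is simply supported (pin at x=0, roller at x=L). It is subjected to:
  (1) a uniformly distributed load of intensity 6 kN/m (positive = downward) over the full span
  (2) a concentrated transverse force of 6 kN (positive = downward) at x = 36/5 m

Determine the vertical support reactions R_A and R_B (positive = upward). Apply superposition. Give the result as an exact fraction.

R_A = 192/5 kN, R_B = 198/5 kN

Load 1 — uniform load w=6 kN/m over full span:
  R_A = wL/2 = 6·12/2 = 36 kN
  R_B = wL/2 = 6·12/2 = 36 kN
Load 2 — point force P=6 kN at a=36/5 m (b=L-a=24/5):
  R_A = Pb/L = 6·(24/5)/12 = 12/5 kN
  R_B = Pa/L = 6·(36/5)/12 = 18/5 kN
Superposition: R_A = 192/5 kN, R_B = 198/5 kN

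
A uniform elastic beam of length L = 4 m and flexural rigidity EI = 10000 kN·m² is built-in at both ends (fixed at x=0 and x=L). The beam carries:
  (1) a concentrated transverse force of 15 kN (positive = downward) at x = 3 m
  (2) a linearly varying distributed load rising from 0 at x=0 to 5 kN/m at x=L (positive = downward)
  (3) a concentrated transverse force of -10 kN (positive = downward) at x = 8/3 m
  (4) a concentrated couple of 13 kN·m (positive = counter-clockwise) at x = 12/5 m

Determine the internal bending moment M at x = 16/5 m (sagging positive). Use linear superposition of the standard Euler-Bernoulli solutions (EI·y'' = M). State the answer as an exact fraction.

Load 1 — point force P=15 kN at a=3 m (b=L-a=1):
  M_1 = Pa²(a+3b)(L-x)/L³ - Pa²b/L²  [x>a] = 15·3²·(3+3·1)·(4-(16/5))/4³ - 15·3²·1/4² = 27/16 kN·m
Load 2 — triangular load w₀=5 kN/m (0→w₀ over full span):
  M_2 = 3w₀Lx/20 - w₀L²/30 - w₀x³/(6L) = 3·5·4·(16/5)/20 - 5·4²/30 - 5·(16/5)³/(6·4) = 8/75 kN·m
Load 3 — point force P=-10 kN at a=8/3 m (b=L-a=4/3):
  M_3 = Pa²(a+3b)(L-x)/L³ - Pa²b/L²  [x>a] = (-10)·(8/3)²·((8/3)+3·(4/3))·(4-(16/5))/4³ - (-10)·(8/3)²·(4/3)/4² = 0 kN·m
Load 4 — applied couple M₀=13 kN·m at a=12/5 m (b=L-a=8/5):
  M_4 = R_Ax - M_A - M₀  [x>a] with R_A=117/25, M_A=104/25 = (117/25)·(16/5) - (104/25) - 13 = -273/125 kN·m
Superposition: M = Σ M_i = -2339/6000 kN·m ≈ -0.389833 kN·m

M(16/5) = -2339/6000 kN·m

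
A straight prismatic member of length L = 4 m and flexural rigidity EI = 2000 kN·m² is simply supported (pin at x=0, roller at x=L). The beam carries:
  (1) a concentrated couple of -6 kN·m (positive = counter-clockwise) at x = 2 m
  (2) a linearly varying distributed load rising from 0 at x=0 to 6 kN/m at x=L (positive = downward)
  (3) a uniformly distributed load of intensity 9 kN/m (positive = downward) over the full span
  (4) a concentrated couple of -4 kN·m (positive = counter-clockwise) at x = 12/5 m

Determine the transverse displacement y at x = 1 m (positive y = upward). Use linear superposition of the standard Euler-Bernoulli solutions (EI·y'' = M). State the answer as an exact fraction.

Load 1 — applied couple M₀=-6 kN·m at a=2 m (b=L-a=2):
  y_1 = (M₀x³/(6L)+C₁x)/EI  [x≤a] with C₁=M₀(3b²-L²)/(6L)=1 = ((-6)·1³/(6·4)+1·1)/2000 = 3/8000 m
Load 2 — triangular load w₀=6 kN/m (0→w₀ over full span):
  y_2 = -w₀x(7L⁴-10L²x²+3x⁴)/(360LEI) = -6·1·(7·4⁴-10·4²·1²+3·1⁴)/(360·4·2000) = -109/32000 m
Load 3 — uniform load w=9 kN/m over full span:
  y_3 = -wx(L³-2Lx²+x³)/(24EI) = -9·1·(4³-2·4·1²+1³)/(24·2000) = -171/16000 m
Load 4 — applied couple M₀=-4 kN·m at a=12/5 m (b=L-a=8/5):
  y_4 = (M₀x³/(6L)+C₁x)/EI  [x≤a] with C₁=M₀(3b²-L²)/(6L)=104/75 = ((-4)·1³/(6·4)+(104/75)·1)/2000 = 61/100000 m
Superposition: y = Σ y_i = -10487/800000 m ≈ -0.013109 m

y(1) = -10487/800000 m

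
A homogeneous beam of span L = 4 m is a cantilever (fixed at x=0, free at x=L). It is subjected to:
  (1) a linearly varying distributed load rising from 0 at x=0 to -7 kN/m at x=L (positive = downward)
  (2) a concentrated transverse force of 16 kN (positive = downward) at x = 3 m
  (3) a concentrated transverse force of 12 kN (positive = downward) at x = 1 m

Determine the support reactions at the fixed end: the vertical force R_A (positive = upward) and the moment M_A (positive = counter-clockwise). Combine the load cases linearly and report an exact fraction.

Load 1 — triangular load w₀=-7 kN/m (0→w₀ over full span):
  R_A = w₀L/2 = (-7)·4/2 = -14 kN
  M_A = w₀L²/3 = (-7)·4²/3 = -112/3 kN·m
Load 2 — point force P=16 kN at a=3 m (b=L-a=1):
  R_A = P = 16 kN
  M_A = Pa = 16·3 = 48 kN·m
Load 3 — point force P=12 kN at a=1 m (b=L-a=3):
  R_A = P = 12 kN
  M_A = Pa = 12·1 = 12 kN·m
Superposition: R_A = 14 kN, M_A = 68/3 kN·m

R_A = 14 kN, M_A = 68/3 kN·m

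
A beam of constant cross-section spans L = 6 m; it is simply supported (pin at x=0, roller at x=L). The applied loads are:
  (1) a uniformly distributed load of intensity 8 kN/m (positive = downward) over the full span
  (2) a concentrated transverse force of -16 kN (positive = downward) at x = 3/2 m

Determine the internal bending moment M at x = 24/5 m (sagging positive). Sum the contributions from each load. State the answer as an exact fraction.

M(24/5) = 456/25 kN·m

Load 1 — uniform load w=8 kN/m over full span:
  M_1 = wx(L-x)/2 = 8·(24/5)·(6-(24/5))/2 = 576/25 kN·m
Load 2 — point force P=-16 kN at a=3/2 m (b=L-a=9/2):
  M_2 = Pa(L-x)/L  [x>a] = (-16)·(3/2)·(6-(24/5))/6 = -24/5 kN·m
Superposition: M = Σ M_i = 456/25 kN·m ≈ 18.240000 kN·m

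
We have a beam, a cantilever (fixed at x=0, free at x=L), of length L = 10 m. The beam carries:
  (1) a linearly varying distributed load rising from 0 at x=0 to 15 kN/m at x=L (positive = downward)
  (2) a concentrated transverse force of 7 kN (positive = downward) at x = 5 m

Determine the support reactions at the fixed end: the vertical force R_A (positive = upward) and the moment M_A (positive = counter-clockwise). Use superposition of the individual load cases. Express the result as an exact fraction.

Load 1 — triangular load w₀=15 kN/m (0→w₀ over full span):
  R_A = w₀L/2 = 15·10/2 = 75 kN
  M_A = w₀L²/3 = 15·10²/3 = 500 kN·m
Load 2 — point force P=7 kN at a=5 m (b=L-a=5):
  R_A = P = 7 kN
  M_A = Pa = 7·5 = 35 kN·m
Superposition: R_A = 82 kN, M_A = 535 kN·m

R_A = 82 kN, M_A = 535 kN·m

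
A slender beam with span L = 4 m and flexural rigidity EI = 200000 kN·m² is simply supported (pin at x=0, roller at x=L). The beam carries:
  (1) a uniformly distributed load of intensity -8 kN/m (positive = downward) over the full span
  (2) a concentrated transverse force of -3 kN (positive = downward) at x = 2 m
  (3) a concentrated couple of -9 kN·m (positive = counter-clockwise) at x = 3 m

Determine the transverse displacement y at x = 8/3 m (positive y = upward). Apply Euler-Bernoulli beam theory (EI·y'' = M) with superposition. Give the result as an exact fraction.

y(8/3) = 7891/48600000 m

Load 1 — uniform load w=-8 kN/m over full span:
  y_1 = -wx(L³-2Lx²+x³)/(24EI) = -(-8)·(8/3)·(4³-2·4·(8/3)²+(8/3)³)/(24·200000) = 88/759375 m
Load 2 — point force P=-3 kN at a=2 m (b=L-a=2):
  y_2 = -Pa(L-x)(2Lx-a²-x²)/(6LEI)  [x>a] = -(-3)·2·(4-(8/3))·(2·4·(8/3)-2²-(8/3)²)/(6·4·200000) = 23/1350000 m
Load 3 — applied couple M₀=-9 kN·m at a=3 m (b=L-a=1):
  y_3 = (M₀x³/(6L)+C₁x)/EI  [x≤a] with C₁=M₀(3b²-L²)/(6L)=39/8 = ((-9)·(8/3)³/(6·4)+(39/8)·(8/3))/200000 = 53/1800000 m
Superposition: y = Σ y_i = 7891/48600000 m ≈ 0.000162 m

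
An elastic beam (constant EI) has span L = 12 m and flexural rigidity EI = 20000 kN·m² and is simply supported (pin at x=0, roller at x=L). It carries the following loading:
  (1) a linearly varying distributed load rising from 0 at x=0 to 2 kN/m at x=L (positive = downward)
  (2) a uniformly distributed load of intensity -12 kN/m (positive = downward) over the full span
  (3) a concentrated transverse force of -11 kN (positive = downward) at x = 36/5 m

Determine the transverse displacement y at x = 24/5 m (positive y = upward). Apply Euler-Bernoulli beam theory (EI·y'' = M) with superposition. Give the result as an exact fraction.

Load 1 — triangular load w₀=2 kN/m (0→w₀ over full span):
  y_1 = -w₀x(7L⁴-10L²x²+3x⁴)/(360LEI) = -2·(24/5)·(7·12⁴-10·12²·(24/5)²+3·(24/5)⁴)/(360·12·20000) = -123228/9765625 m
Load 2 — uniform load w=-12 kN/m over full span:
  y_2 = -wx(L³-2Lx²+x³)/(24EI) = -(-12)·(24/5)·(12³-2·12·(24/5)²+(24/5)³)/(24·20000) = 60264/390625 m
Load 3 — point force P=-11 kN at a=36/5 m (b=L-a=24/5):
  y_3 = -Pbx(L²-b²-x²)/(6LEI)  [x≤a] = -(-11)·(24/5)·(24/5)·(12²-(24/5)²-(24/5)²)/(6·12·20000) = 6732/390625 m
Superposition: y = Σ y_i = 1551672/9765625 m ≈ 0.158891 m

y(24/5) = 1551672/9765625 m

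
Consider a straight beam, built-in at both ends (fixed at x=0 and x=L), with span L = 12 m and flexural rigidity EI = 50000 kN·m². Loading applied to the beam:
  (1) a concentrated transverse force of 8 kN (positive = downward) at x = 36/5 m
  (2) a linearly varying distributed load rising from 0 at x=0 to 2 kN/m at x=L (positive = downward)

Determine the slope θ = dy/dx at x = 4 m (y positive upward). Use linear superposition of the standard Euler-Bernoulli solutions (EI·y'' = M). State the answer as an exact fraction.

θ(4) = -1808/3515625 rad

Load 1 — point force P=8 kN at a=36/5 m (b=L-a=24/5):
  θ_1 = -Pb²x(2aL-(3a+b)x)/(2L³EI)  [x≤a] = -8·(24/5)²·4·(2·(36/5)·12-(3·(36/5)+(24/5))·4)/(2·12³·50000) = -112/390625 rad
Load 2 — triangular load w₀=2 kN/m (0→w₀ over full span):
  θ_2 = -w₀(2x(L-x)(L-2x)(x+2L)+x²(L-x)²)/(120LEI) = -2·(2·4·(12-4)·(12-2·4)·(4+2·12)+4²·(12-4)²)/(120·12·50000) = -32/140625 rad
Superposition: θ = Σ θ_i = -1808/3515625 rad ≈ -0.000514 rad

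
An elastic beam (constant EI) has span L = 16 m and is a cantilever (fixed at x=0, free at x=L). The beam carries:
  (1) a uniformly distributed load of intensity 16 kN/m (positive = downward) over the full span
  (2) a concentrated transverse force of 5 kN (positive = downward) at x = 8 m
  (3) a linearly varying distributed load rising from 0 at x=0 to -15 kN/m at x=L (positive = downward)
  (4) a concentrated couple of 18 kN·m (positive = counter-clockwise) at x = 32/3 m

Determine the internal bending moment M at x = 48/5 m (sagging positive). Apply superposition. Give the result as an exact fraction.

M(48/5) = -1086/25 kN·m

Load 1 — uniform load w=16 kN/m over full span:
  M_1 = -w(L-x)²/2 = -16·(16-(48/5))²/2 = -8192/25 kN·m
Load 2 — point force P=5 kN at a=8 m (b=L-a=8):
  M_2 = 0  [x>a] = 0 kN·m
Load 3 — triangular load w₀=-15 kN/m (0→w₀ over full span):
  M_3 = w₀Lx/2 - w₀L²/3 - w₀x³/(6L) = (-15)·16·(48/5)/2 - (-15)·16²/3 - (-15)·(48/5)³/(6·16) = 6656/25 kN·m
Load 4 — applied couple M₀=18 kN·m at a=32/3 m (b=L-a=16/3):
  M_4 = M₀  [x≤a] = 18 = 18 kN·m
Superposition: M = Σ M_i = -1086/25 kN·m ≈ -43.440000 kN·m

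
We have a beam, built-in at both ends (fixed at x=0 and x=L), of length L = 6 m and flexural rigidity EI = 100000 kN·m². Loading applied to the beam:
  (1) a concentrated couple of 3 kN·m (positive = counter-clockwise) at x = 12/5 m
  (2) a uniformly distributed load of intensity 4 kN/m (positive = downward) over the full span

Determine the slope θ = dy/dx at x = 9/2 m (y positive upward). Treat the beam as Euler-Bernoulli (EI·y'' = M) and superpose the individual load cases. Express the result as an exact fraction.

Load 1 — applied couple M₀=3 kN·m at a=12/5 m (b=L-a=18/5):
  θ_1 = (R_Ax²/2 - M_Ax - M₀(x-a))/EI  [x>a] with R_A=18/25, M_A=9/25 = ((18/25)·(9/2)²/2 - (9/25)·(9/2) - 3·((9/2)-(12/5)))/100000 = -63/10000000 rad
Load 2 — uniform load w=4 kN/m over full span:
  θ_2 = -wx(L-x)(L-2x)/(12EI) = -4·(9/2)·(6-(9/2))·(6-2·(9/2))/(12·100000) = 27/400000 rad
Superposition: θ = Σ θ_i = 153/2500000 rad ≈ 0.000061 rad

θ(9/2) = 153/2500000 rad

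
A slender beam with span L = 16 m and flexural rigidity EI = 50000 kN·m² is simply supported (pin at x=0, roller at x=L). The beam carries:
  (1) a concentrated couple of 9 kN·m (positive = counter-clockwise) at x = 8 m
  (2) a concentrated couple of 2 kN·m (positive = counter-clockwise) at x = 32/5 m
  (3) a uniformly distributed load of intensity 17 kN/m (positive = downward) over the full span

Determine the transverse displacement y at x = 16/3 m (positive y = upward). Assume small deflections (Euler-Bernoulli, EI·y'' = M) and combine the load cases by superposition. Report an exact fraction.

y(16/3) = -4791886/18984375 m

Load 1 — applied couple M₀=9 kN·m at a=8 m (b=L-a=8):
  y_1 = (M₀x³/(6L)+C₁x)/EI  [x≤a] with C₁=M₀(3b²-L²)/(6L)=-6 = (9·(16/3)³/(6·16)+(-6)·(16/3))/50000 = -2/5625 m
Load 2 — applied couple M₀=2 kN·m at a=32/5 m (b=L-a=48/5):
  y_2 = (M₀x³/(6L)+C₁x)/EI  [x≤a] with C₁=M₀(3b²-L²)/(6L)=32/75 = (2·(16/3)³/(6·16)+(32/75)·(16/3))/50000 = 688/6328125 m
Load 3 — uniform load w=17 kN/m over full span:
  y_3 = -wx(L³-2Lx²+x³)/(24EI) = -17·(16/3)·(16³-2·16·(16/3)²+(16/3)³)/(24·50000) = -191488/759375 m
Superposition: y = Σ y_i = -4791886/18984375 m ≈ -0.252412 m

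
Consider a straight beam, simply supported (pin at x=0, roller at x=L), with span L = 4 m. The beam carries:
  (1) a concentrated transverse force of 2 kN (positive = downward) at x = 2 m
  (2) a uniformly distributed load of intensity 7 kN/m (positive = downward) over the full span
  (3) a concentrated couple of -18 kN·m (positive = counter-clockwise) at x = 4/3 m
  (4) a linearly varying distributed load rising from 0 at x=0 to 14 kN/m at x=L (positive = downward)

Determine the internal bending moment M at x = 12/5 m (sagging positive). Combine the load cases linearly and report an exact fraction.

Load 1 — point force P=2 kN at a=2 m (b=L-a=2):
  M_1 = Pa(L-x)/L  [x>a] = 2·2·(4-(12/5))/4 = 8/5 kN·m
Load 2 — uniform load w=7 kN/m over full span:
  M_2 = wx(L-x)/2 = 7·(12/5)·(4-(12/5))/2 = 336/25 kN·m
Load 3 — applied couple M₀=-18 kN·m at a=4/3 m (b=L-a=8/3):
  M_3 = M₀x/L - M₀  [x>a] = (-18)·(12/5)/4 - (-18) = 36/5 kN·m
Load 4 — triangular load w₀=14 kN/m (0→w₀ over full span):
  M_4 = w₀Lx/6 - w₀x³/(6L) = 14·4·(12/5)/6 - 14·(12/5)³/(6·4) = 1792/125 kN·m
Superposition: M = Σ M_i = 4572/125 kN·m ≈ 36.576000 kN·m

M(12/5) = 4572/125 kN·m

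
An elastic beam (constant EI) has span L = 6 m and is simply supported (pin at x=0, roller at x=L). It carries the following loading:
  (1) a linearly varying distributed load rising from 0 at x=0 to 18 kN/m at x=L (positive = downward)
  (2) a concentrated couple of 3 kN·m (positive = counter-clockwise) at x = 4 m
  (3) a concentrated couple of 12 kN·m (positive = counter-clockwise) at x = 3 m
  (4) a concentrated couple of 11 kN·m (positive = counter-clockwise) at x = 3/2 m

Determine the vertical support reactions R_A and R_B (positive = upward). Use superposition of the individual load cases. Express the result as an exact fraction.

R_A = 67/3 kN, R_B = 95/3 kN

Load 1 — triangular load w₀=18 kN/m (0→w₀ over full span):
  R_A = w₀L/6 = 18·6/6 = 18 kN
  R_B = w₀L/3 = 18·6/3 = 36 kN
Load 2 — applied couple M₀=3 kN·m at a=4 m (b=L-a=2):
  R_A = M₀/L = 3/6 = 1/2 kN
  R_B = -M₀/L = -3/6 = -1/2 kN
Load 3 — applied couple M₀=12 kN·m at a=3 m (b=L-a=3):
  R_A = M₀/L = 12/6 = 2 kN
  R_B = -M₀/L = -12/6 = -2 kN
Load 4 — applied couple M₀=11 kN·m at a=3/2 m (b=L-a=9/2):
  R_A = M₀/L = 11/6 kN
  R_B = -M₀/L = -11/6 kN
Superposition: R_A = 67/3 kN, R_B = 95/3 kN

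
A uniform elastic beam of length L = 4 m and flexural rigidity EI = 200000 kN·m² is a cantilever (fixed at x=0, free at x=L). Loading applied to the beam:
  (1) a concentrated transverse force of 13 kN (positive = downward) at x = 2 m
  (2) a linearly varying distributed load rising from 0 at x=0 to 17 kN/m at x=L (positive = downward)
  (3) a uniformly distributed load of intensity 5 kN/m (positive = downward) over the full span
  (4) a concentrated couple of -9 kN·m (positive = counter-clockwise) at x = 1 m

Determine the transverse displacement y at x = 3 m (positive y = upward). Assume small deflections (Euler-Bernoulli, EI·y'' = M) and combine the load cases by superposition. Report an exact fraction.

Load 1 — point force P=13 kN at a=2 m (b=L-a=2):
  y_1 = -Pa²(3x-a)/(6EI)  [x>a] = -13·2²·(3·3-2)/(6·200000) = -91/300000 m
Load 2 — triangular load w₀=17 kN/m (0→w₀ over full span):
  y_2 = (w₀Lx³/12-w₀L²x²/6-w₀x⁵/(120L))/EI = (17·4·3³/12-17·4²·3²/6-17·3⁵/(120·4))/200000 = -42177/32000000 m
Load 3 — uniform load w=5 kN/m over full span:
  y_3 = -wx²(x²-4Lx+6L²)/(24EI) = -5·3²·(3²-4·4·3+6·4²)/(24·200000) = -171/320000 m
Load 4 — applied couple M₀=-9 kN·m at a=1 m (b=L-a=3):
  y_4 = M₀a(2x-a)/(2EI)  [x>a] = (-9)·1·(2·3-1)/(2·200000) = -9/80000 m
Superposition: y = Σ y_i = -217751/96000000 m ≈ -0.002268 m

y(3) = -217751/96000000 m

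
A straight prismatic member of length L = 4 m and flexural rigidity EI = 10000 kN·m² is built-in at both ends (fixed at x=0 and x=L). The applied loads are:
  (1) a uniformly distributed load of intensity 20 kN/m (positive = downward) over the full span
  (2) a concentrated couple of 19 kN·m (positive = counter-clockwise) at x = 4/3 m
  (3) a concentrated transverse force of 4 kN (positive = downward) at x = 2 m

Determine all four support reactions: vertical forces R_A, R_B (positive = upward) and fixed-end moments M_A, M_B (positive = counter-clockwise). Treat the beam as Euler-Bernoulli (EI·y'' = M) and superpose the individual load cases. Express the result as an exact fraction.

Load 1 — uniform load w=20 kN/m over full span:
  R_A = wL/2 = 20·4/2 = 40 kN
  M_A = wL²/12 = 20·4²/12 = 80/3 kN·m
  R_B = wL/2 = 20·4/2 = 40 kN
  M_B = -wL²/12 = -20·4²/12 = -80/3 kN·m
Load 2 — applied couple M₀=19 kN·m at a=4/3 m (b=L-a=8/3):
  R_A = 6M₀ab/L³ = 6·19·(4/3)·(8/3)/4³ = 19/3 kN
  M_A = M₀b(2a-b)/L² = 19·(8/3)·(2·(4/3)-(8/3))/4² = 0 kN·m
  R_B = -6M₀ab/L³ = -6·19·(4/3)·(8/3)/4³ = -19/3 kN
  M_B = M₀a(2b-a)/L² = 19·(4/3)·(2·(8/3)-(4/3))/4² = 19/3 kN·m
Load 3 — point force P=4 kN at a=2 m (b=L-a=2):
  R_A = Pb²(3a+b)/L³ = 4·2²·(3·2+2)/4³ = 2 kN
  M_A = Pab²/L² = 4·2·2²/4² = 2 kN·m
  R_B = Pa²(a+3b)/L³ = 4·2²·(2+3·2)/4³ = 2 kN
  M_B = -Pa²b/L² = -4·2²·2/4² = -2 kN·m
Superposition: R_A = 145/3 kN, M_A = 86/3 kN·m, R_B = 107/3 kN, M_B = -67/3 kN·m

R_A = 145/3 kN, M_A = 86/3 kN·m, R_B = 107/3 kN, M_B = -67/3 kN·m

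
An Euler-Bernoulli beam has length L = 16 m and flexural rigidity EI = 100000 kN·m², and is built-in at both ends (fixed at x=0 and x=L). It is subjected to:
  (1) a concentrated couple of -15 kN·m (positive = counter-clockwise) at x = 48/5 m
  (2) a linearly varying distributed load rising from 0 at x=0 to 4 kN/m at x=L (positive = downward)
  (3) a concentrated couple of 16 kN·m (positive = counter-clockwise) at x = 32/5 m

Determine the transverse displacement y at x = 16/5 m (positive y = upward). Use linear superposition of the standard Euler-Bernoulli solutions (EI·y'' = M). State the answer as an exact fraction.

y(16/5) = -157904/146484375 m

Load 1 — applied couple M₀=-15 kN·m at a=48/5 m (b=L-a=32/5):
  y_1 = (R_Ax³/6 - M_Ax²/2)/EI  [x≤a] with R_A=-27/20, M_A=-24/5 = ((-27/20)·(16/5)³/6 - (-24/5)·(16/5)²/2)/100000 = 336/1953125 m
Load 2 — triangular load w₀=4 kN/m (0→w₀ over full span):
  y_2 = -w₀x²(L-x)²(x+2L)/(120LEI) = -4·(16/5)²·(16-(16/5))²·((16/5)+2·16)/(120·16·100000) = -180224/146484375 m
Load 3 — applied couple M₀=16 kN·m at a=32/5 m (b=L-a=48/5):
  y_3 = (R_Ax³/6 - M_Ax²/2)/EI  [x≤a] with R_A=36/25, M_A=48/25 = ((36/25)·(16/5)³/6 - (48/25)·(16/5)²/2)/100000 = -192/9765625 m
Superposition: y = Σ y_i = -157904/146484375 m ≈ -0.001078 m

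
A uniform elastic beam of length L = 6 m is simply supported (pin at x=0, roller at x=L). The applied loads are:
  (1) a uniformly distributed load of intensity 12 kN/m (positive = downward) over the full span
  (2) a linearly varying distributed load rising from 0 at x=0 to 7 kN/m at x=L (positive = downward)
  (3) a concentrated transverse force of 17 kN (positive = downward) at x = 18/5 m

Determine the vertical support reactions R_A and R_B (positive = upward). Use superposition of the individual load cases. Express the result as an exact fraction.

Load 1 — uniform load w=12 kN/m over full span:
  R_A = wL/2 = 12·6/2 = 36 kN
  R_B = wL/2 = 12·6/2 = 36 kN
Load 2 — triangular load w₀=7 kN/m (0→w₀ over full span):
  R_A = w₀L/6 = 7·6/6 = 7 kN
  R_B = w₀L/3 = 7·6/3 = 14 kN
Load 3 — point force P=17 kN at a=18/5 m (b=L-a=12/5):
  R_A = Pb/L = 17·(12/5)/6 = 34/5 kN
  R_B = Pa/L = 17·(18/5)/6 = 51/5 kN
Superposition: R_A = 249/5 kN, R_B = 301/5 kN

R_A = 249/5 kN, R_B = 301/5 kN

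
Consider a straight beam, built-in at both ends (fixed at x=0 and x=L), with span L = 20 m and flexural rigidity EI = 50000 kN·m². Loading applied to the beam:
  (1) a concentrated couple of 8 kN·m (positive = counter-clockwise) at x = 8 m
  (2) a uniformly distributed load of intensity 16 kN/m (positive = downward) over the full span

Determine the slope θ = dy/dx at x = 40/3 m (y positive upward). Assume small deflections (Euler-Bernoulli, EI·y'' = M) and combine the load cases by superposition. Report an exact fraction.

θ(40/3) = 19892/1265625 rad

Load 1 — applied couple M₀=8 kN·m at a=8 m (b=L-a=12):
  θ_1 = (R_Ax²/2 - M_Ax - M₀(x-a))/EI  [x>a] with R_A=72/125, M_A=24/25 = ((72/125)·(40/3)²/2 - (24/25)·(40/3) - 8·((40/3)-8))/50000 = -4/46875 rad
Load 2 — uniform load w=16 kN/m over full span:
  θ_2 = -wx(L-x)(L-2x)/(12EI) = -16·(40/3)·(20-(40/3))·(20-2·(40/3))/(12·50000) = 32/2025 rad
Superposition: θ = Σ θ_i = 19892/1265625 rad ≈ 0.015717 rad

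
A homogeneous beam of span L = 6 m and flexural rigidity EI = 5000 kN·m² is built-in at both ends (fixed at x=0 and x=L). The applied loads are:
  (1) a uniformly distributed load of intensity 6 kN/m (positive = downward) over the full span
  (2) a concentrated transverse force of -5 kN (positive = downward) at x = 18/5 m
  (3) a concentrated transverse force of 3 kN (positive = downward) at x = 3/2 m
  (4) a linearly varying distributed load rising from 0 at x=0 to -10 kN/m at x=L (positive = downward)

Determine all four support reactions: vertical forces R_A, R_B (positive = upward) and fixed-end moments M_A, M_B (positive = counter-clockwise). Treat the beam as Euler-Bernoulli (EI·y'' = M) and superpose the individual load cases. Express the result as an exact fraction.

Load 1 — uniform load w=6 kN/m over full span:
  R_A = wL/2 = 6·6/2 = 18 kN
  M_A = wL²/12 = 6·6²/12 = 18 kN·m
  R_B = wL/2 = 6·6/2 = 18 kN
  M_B = -wL²/12 = -6·6²/12 = -18 kN·m
Load 2 — point force P=-5 kN at a=18/5 m (b=L-a=12/5):
  R_A = Pb²(3a+b)/L³ = (-5)·(12/5)²·(3·(18/5)+(12/5))/6³ = -44/25 kN
  M_A = Pab²/L² = (-5)·(18/5)·(12/5)²/6² = -72/25 kN·m
  R_B = Pa²(a+3b)/L³ = (-5)·(18/5)²·((18/5)+3·(12/5))/6³ = -81/25 kN
  M_B = -Pa²b/L² = -(-5)·(18/5)²·(12/5)/6² = 108/25 kN·m
Load 3 — point force P=3 kN at a=3/2 m (b=L-a=9/2):
  R_A = Pb²(3a+b)/L³ = 3·(9/2)²·(3·(3/2)+(9/2))/6³ = 81/32 kN
  M_A = Pab²/L² = 3·(3/2)·(9/2)²/6² = 81/32 kN·m
  R_B = Pa²(a+3b)/L³ = 3·(3/2)²·((3/2)+3·(9/2))/6³ = 15/32 kN
  M_B = -Pa²b/L² = -3·(3/2)²·(9/2)/6² = -27/32 kN·m
Load 4 — triangular load w₀=-10 kN/m (0→w₀ over full span):
  R_A = 3w₀L/20 = 3·(-10)·6/20 = -9 kN
  M_A = w₀L²/30 = (-10)·6²/30 = -12 kN·m
  R_B = 7w₀L/20 = 7·(-10)·6/20 = -21 kN
  M_B = -w₀L²/20 = -(-10)·6²/20 = 18 kN·m
Superposition: R_A = 7817/800 kN, M_A = 4521/800 kN·m, R_B = -4617/800 kN, M_B = 2781/800 kN·m

R_A = 7817/800 kN, M_A = 4521/800 kN·m, R_B = -4617/800 kN, M_B = 2781/800 kN·m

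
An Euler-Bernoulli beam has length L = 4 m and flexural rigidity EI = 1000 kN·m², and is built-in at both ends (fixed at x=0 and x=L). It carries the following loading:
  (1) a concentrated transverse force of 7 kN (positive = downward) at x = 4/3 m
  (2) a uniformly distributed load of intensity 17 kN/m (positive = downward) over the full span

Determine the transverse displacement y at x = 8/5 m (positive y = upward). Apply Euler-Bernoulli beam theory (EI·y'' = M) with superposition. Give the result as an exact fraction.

Load 1 — point force P=7 kN at a=4/3 m (b=L-a=8/3):
  y_1 = -Pa²(L-x)²(3bL-(3b+a)(L-x))/(6L³EI)  [x>a] = -7·(4/3)²·(4-(8/5))²·(3·(8/3)·4-(3·(8/3)+(4/3))·(4-(8/5)))/(6·4³·1000) = -28/15625 m
Load 2 — uniform load w=17 kN/m over full span:
  y_2 = -wx²(L-x)²/(24EI) = -17·(8/5)²·(4-(8/5))²/(24·1000) = -816/78125 m
Superposition: y = Σ y_i = -956/78125 m ≈ -0.012237 m

y(8/5) = -956/78125 m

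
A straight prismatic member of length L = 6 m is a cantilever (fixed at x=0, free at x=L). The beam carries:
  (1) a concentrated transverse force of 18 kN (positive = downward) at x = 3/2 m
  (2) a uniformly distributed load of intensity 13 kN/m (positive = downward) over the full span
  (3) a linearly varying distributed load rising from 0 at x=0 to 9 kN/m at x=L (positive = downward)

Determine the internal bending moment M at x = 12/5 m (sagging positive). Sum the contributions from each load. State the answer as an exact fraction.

Load 1 — point force P=18 kN at a=3/2 m (b=L-a=9/2):
  M_1 = 0  [x>a] = 0 kN·m
Load 2 — uniform load w=13 kN/m over full span:
  M_2 = -w(L-x)²/2 = -13·(6-(12/5))²/2 = -2106/25 kN·m
Load 3 — triangular load w₀=9 kN/m (0→w₀ over full span):
  M_3 = w₀Lx/2 - w₀L²/3 - w₀x³/(6L) = 9·6·(12/5)/2 - 9·6²/3 - 9·(12/5)³/(6·6) = -5832/125 kN·m
Superposition: M = Σ M_i = -16362/125 kN·m ≈ -130.896000 kN·m

M(12/5) = -16362/125 kN·m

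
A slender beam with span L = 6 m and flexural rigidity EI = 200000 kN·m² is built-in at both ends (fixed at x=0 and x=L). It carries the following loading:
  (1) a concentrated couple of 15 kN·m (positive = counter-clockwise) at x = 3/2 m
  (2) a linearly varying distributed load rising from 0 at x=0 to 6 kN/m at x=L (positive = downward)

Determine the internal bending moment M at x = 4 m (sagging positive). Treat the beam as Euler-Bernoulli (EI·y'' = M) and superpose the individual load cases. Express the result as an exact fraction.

Load 1 — applied couple M₀=15 kN·m at a=3/2 m (b=L-a=9/2):
  M_1 = R_Ax - M_A - M₀  [x>a] with R_A=45/16, M_A=-45/16 = (45/16)·4 - (-45/16) - 15 = -15/16 kN·m
Load 2 — triangular load w₀=6 kN/m (0→w₀ over full span):
  M_2 = 3w₀Lx/20 - w₀L²/30 - w₀x³/(6L) = 3·6·6·4/20 - 6·6²/30 - 6·4³/(6·6) = 56/15 kN·m
Superposition: M = Σ M_i = 671/240 kN·m ≈ 2.795833 kN·m

M(4) = 671/240 kN·m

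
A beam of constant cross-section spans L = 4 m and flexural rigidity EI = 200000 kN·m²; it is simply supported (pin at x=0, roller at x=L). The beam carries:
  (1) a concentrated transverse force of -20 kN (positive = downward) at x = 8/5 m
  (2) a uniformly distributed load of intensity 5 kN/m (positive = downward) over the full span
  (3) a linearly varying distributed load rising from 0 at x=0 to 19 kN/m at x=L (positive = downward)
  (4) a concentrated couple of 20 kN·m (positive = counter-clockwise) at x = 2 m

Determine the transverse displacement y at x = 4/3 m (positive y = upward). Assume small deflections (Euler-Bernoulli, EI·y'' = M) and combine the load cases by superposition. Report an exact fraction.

Load 1 — point force P=-20 kN at a=8/5 m (b=L-a=12/5):
  y_1 = -Pbx(L²-b²-x²)/(6LEI)  [x≤a] = -(-20)·(12/5)·(4/3)·(4²-(12/5)²-(4/3)²)/(6·4·200000) = 238/2109375 m
Load 2 — uniform load w=5 kN/m over full span:
  y_2 = -wx(L³-2Lx²+x³)/(24EI) = -5·(4/3)·(4³-2·4·(4/3)²+(4/3)³)/(24·200000) = -11/151875 m
Load 3 — triangular load w₀=19 kN/m (0→w₀ over full span):
  y_3 = -w₀x(7L⁴-10L²x²+3x⁴)/(360LEI) = -19·(4/3)·(7·4⁴-10·4²·(4/3)²+3·(4/3)⁴)/(360·4·200000) = -304/2278125 m
Load 4 — applied couple M₀=20 kN·m at a=2 m (b=L-a=2):
  y_4 = (M₀x³/(6L)+C₁x)/EI  [x≤a] with C₁=M₀(3b²-L²)/(6L)=-10/3 = (20·(4/3)³/(6·4)+(-10/3)·(4/3))/200000 = -1/81000 m
Superposition: y = Σ y_i = -48017/455625000 m ≈ -0.000105 m

y(4/3) = -48017/455625000 m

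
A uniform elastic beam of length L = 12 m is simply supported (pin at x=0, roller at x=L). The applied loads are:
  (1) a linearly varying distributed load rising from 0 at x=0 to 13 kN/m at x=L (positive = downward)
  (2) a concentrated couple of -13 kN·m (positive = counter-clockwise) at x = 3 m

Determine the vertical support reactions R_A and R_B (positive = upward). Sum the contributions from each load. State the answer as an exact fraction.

R_A = 299/12 kN, R_B = 637/12 kN

Load 1 — triangular load w₀=13 kN/m (0→w₀ over full span):
  R_A = w₀L/6 = 13·12/6 = 26 kN
  R_B = w₀L/3 = 13·12/3 = 52 kN
Load 2 — applied couple M₀=-13 kN·m at a=3 m (b=L-a=9):
  R_A = M₀/L = (-13)/12 = -13/12 kN
  R_B = -M₀/L = -(-13)/12 = 13/12 kN
Superposition: R_A = 299/12 kN, R_B = 637/12 kN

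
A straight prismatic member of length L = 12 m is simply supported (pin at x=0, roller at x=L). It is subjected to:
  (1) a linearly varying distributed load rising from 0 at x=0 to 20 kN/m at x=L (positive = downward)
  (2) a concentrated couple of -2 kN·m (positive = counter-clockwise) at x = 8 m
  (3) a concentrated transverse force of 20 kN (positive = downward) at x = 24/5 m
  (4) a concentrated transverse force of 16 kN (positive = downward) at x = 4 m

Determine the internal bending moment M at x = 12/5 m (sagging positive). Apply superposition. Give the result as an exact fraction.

M(12/5) = 3654/25 kN·m

Load 1 — triangular load w₀=20 kN/m (0→w₀ over full span):
  M_1 = w₀Lx/6 - w₀x³/(6L) = 20·12·(12/5)/6 - 20·(12/5)³/(6·12) = 2304/25 kN·m
Load 2 — applied couple M₀=-2 kN·m at a=8 m (b=L-a=4):
  M_2 = M₀x/L  [x≤a] = (-2)·(12/5)/12 = -2/5 kN·m
Load 3 — point force P=20 kN at a=24/5 m (b=L-a=36/5):
  M_3 = Pbx/L  [x≤a] = 20·(36/5)·(12/5)/12 = 144/5 kN·m
Load 4 — point force P=16 kN at a=4 m (b=L-a=8):
  M_4 = Pbx/L  [x≤a] = 16·8·(12/5)/12 = 128/5 kN·m
Superposition: M = Σ M_i = 3654/25 kN·m ≈ 146.160000 kN·m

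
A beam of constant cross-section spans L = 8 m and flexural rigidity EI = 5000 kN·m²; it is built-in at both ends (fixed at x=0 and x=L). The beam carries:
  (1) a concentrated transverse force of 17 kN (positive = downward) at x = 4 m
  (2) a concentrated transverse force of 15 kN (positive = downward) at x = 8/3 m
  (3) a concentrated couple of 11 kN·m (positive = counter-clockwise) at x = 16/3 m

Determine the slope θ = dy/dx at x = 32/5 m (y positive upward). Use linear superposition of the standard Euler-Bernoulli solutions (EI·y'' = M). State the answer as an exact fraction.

θ(32/5) = 157/28125 rad

Load 1 — point force P=17 kN at a=4 m (b=L-a=4):
  θ_1 = Pa²(L-x)(2bL-(3b+a)(L-x))/(2L³EI)  [x>a] = 17·4²·(8-(32/5))·(2·4·8-(3·4+4)·(8-(32/5)))/(2·8³·5000) = 51/15625 rad
Load 2 — point force P=15 kN at a=8/3 m (b=L-a=16/3):
  θ_2 = Pa²(L-x)(2bL-(3b+a)(L-x))/(2L³EI)  [x>a] = 15·(8/3)²·(8-(32/5))·(2·(16/3)·8-(3·(16/3)+(8/3))·(8-(32/5)))/(2·8³·5000) = 52/28125 rad
Load 3 — applied couple M₀=11 kN·m at a=16/3 m (b=L-a=8/3):
  θ_3 = (R_Ax²/2 - M_Ax - M₀(x-a))/EI  [x>a] with R_A=11/6, M_A=11/3 = ((11/6)·(32/5)²/2 - (11/3)·(32/5) - 11·((32/5)-(16/3)))/5000 = 22/46875 rad
Superposition: θ = Σ θ_i = 157/28125 rad ≈ 0.005582 rad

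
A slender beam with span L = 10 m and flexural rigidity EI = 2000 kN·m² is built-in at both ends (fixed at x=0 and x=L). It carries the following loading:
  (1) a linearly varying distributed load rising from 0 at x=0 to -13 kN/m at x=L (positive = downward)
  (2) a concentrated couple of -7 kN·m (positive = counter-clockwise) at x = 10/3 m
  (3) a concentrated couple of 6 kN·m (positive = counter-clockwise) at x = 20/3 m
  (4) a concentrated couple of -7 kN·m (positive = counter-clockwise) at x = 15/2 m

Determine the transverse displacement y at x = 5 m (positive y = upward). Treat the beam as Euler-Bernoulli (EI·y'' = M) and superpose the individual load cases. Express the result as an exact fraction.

Load 1 — triangular load w₀=-13 kN/m (0→w₀ over full span):
  y_1 = -w₀x²(L-x)²(x+2L)/(120LEI) = -(-13)·5²·(10-5)²·(5+2·10)/(120·10·2000) = 65/768 m
Load 2 — applied couple M₀=-7 kN·m at a=10/3 m (b=L-a=20/3):
  y_2 = (R_Ax³/6 - M_Ax²/2 - M₀(x-a)²/2)/EI  [x>a] with R_A=-14/15, M_A=0 = ((-14/15)·5³/6 - 0·5²/2 - (-7)·(5-(10/3))²/2)/2000 = -7/1440 m
Load 3 — applied couple M₀=6 kN·m at a=20/3 m (b=L-a=10/3):
  y_3 = (R_Ax³/6 - M_Ax²/2)/EI  [x≤a] with R_A=4/5, M_A=2 = ((4/5)·5³/6 - 2·5²/2)/2000 = -1/240 m
Load 4 — applied couple M₀=-7 kN·m at a=15/2 m (b=L-a=5/2):
  y_4 = (R_Ax³/6 - M_Ax²/2)/EI  [x≤a] with R_A=-63/80, M_A=-35/16 = ((-63/80)·5³/6 - (-35/16)·5²/2)/2000 = 7/1280 m
Superposition: y = Σ y_i = 467/5760 m ≈ 0.081076 m

y(5) = 467/5760 m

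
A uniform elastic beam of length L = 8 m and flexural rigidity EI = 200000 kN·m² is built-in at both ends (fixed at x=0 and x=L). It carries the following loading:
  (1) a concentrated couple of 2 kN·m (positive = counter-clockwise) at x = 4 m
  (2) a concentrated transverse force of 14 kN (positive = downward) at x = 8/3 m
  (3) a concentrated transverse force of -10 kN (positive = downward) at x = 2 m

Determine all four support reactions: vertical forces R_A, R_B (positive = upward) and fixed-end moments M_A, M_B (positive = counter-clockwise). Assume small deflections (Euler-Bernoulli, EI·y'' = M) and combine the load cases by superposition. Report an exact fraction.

Load 1 — applied couple M₀=2 kN·m at a=4 m (b=L-a=4):
  R_A = 6M₀ab/L³ = 6·2·4·4/8³ = 3/8 kN
  M_A = M₀b(2a-b)/L² = 2·4·(2·4-4)/8² = 1/2 kN·m
  R_B = -6M₀ab/L³ = -6·2·4·4/8³ = -3/8 kN
  M_B = M₀a(2b-a)/L² = 2·4·(2·4-4)/8² = 1/2 kN·m
Load 2 — point force P=14 kN at a=8/3 m (b=L-a=16/3):
  R_A = Pb²(3a+b)/L³ = 14·(16/3)²·(3·(8/3)+(16/3))/8³ = 280/27 kN
  M_A = Pab²/L² = 14·(8/3)·(16/3)²/8² = 448/27 kN·m
  R_B = Pa²(a+3b)/L³ = 14·(8/3)²·((8/3)+3·(16/3))/8³ = 98/27 kN
  M_B = -Pa²b/L² = -14·(8/3)²·(16/3)/8² = -224/27 kN·m
Load 3 — point force P=-10 kN at a=2 m (b=L-a=6):
  R_A = Pb²(3a+b)/L³ = (-10)·6²·(3·2+6)/8³ = -135/16 kN
  M_A = Pab²/L² = (-10)·2·6²/8² = -45/4 kN·m
  R_B = Pa²(a+3b)/L³ = (-10)·2²·(2+3·6)/8³ = -25/16 kN
  M_B = -Pa²b/L² = -(-10)·2²·6/8² = 15/4 kN·m
Superposition: R_A = 997/432 kN, M_A = 631/108 kN·m, R_B = 731/432 kN, M_B = -437/108 kN·m

R_A = 997/432 kN, M_A = 631/108 kN·m, R_B = 731/432 kN, M_B = -437/108 kN·m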